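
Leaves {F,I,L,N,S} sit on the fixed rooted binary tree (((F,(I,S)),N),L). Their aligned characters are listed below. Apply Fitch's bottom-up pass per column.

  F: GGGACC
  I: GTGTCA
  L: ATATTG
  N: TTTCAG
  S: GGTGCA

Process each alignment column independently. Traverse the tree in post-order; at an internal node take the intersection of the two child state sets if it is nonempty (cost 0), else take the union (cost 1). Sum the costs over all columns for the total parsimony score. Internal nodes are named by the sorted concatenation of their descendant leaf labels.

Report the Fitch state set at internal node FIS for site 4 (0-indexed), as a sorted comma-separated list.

C

IS@0: {G} ∩ {G} = {G} (intersection, +0)
FIS@0: {G} ∩ {G} = {G} (intersection, +0)
FINS@0: {G} ∪ {T} = {G,T} (union, +1)
FILNS@0: {G,T} ∪ {A} = {A,G,T} (union, +1)
IS@1: {T} ∪ {G} = {G,T} (union, +1)
FIS@1: {G} ∩ {G,T} = {G} (intersection, +0)
FINS@1: {G} ∪ {T} = {G,T} (union, +1)
FILNS@1: {G,T} ∩ {T} = {T} (intersection, +0)
IS@2: {G} ∪ {T} = {G,T} (union, +1)
FIS@2: {G} ∩ {G,T} = {G} (intersection, +0)
FINS@2: {G} ∪ {T} = {G,T} (union, +1)
FILNS@2: {G,T} ∪ {A} = {A,G,T} (union, +1)
IS@3: {T} ∪ {G} = {G,T} (union, +1)
FIS@3: {A} ∪ {G,T} = {A,G,T} (union, +1)
FINS@3: {A,G,T} ∪ {C} = {A,C,G,T} (union, +1)
FILNS@3: {A,C,G,T} ∩ {T} = {T} (intersection, +0)
IS@4: {C} ∩ {C} = {C} (intersection, +0)
FIS@4: {C} ∩ {C} = {C} (intersection, +0)
FINS@4: {C} ∪ {A} = {A,C} (union, +1)
FILNS@4: {A,C} ∪ {T} = {A,C,T} (union, +1)
IS@5: {A} ∩ {A} = {A} (intersection, +0)
FIS@5: {C} ∪ {A} = {A,C} (union, +1)
FINS@5: {A,C} ∪ {G} = {A,C,G} (union, +1)
FILNS@5: {A,C,G} ∩ {G} = {G} (intersection, +0)
per-site changes: [2, 2, 3, 3, 2, 2]; total = 14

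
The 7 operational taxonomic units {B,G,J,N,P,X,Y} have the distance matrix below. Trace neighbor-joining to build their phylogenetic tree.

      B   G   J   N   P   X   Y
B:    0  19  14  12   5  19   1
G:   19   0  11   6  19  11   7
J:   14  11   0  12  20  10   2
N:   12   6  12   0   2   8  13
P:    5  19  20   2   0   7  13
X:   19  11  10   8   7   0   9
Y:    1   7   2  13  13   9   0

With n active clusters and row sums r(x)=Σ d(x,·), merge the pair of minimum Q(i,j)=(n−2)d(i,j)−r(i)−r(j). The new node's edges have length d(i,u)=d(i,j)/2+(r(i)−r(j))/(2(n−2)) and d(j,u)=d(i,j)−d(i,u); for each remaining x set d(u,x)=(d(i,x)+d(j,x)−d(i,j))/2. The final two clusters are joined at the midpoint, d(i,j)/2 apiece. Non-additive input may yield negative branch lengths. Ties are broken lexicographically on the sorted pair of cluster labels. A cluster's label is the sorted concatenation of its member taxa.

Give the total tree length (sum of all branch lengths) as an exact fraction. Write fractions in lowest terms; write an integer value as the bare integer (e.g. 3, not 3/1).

449/16

1. join B+P (d=5, Q=-111) ⇒ BP; edges |B|=29/10, |P|=21/10
  updated: d(BP,G)=33/2, d(BP,J)=29/2, d(BP,N)=9/2, d(BP,X)=21/2, d(BP,Y)=9/2
2. join J+Y (d=2, Q=-77) ⇒ JY; edges |J|=11/4, |Y|=-3/4
  updated: d(BP,JY)=17/2, d(G,JY)=8, d(JY,N)=23/2, d(JY,X)=17/2
3. join BP+N (d=9/2, Q=-113/2) ⇒ BNP; edges |BP|=47/12, |N|=7/12
  updated: d(BNP,G)=9, d(BNP,JY)=31/4, d(BNP,X)=7
4. join BNP+X (d=7, Q=-145/4) ⇒ BNPX; edges |BNP|=45/16, |X|=67/16
  updated: d(BNPX,G)=13/2, d(BNPX,JY)=37/8
5. join BNPX+G (d=13/2, Q=-153/8) ⇒ BGNPX; edges |BNPX|=25/16, |G|=79/16
  updated: d(BGNPX,JY)=49/16
6. join BGNPX+JY (d=49/16) ⇒ BGJNPXY; edges |BGNPX|=49/32, |JY|=49/32
final tree: (((((B:29/10,P:21/10):47/12,N:7/12):45/16,X:67/16):25/16,G:79/16):49/32,(J:11/4,Y:-3/4):49/32)
total length: 449/16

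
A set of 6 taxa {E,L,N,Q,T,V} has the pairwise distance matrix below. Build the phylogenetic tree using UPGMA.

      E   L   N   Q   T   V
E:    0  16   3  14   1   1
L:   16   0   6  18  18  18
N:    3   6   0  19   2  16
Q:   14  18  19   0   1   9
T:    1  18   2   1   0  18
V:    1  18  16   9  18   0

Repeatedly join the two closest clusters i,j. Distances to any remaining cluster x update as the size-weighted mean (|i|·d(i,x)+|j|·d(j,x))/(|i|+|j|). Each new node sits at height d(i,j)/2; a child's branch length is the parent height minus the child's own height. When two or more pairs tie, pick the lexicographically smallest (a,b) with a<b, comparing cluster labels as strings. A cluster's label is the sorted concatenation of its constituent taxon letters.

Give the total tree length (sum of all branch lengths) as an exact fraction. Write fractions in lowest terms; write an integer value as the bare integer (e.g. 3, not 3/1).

136/5

iteration 1: select E,T (d=1); attach at lengths (1/2, 1/2); label the merged cluster ET
  updated: d(ET,L)=17, d(ET,N)=5/2, d(ET,Q)=15/2, d(ET,V)=19/2
iteration 2: select ET,N (d=5/2); attach at lengths (3/4, 5/4); label the merged cluster ENT
  updated: d(ENT,L)=40/3, d(ENT,Q)=34/3, d(ENT,V)=35/3
iteration 3: select Q,V (d=9); attach at lengths (9/2, 9/2); label the merged cluster QV
  updated: d(ENT,QV)=23/2, d(L,QV)=18
iteration 4: select ENT,QV (d=23/2); attach at lengths (9/2, 5/4); label the merged cluster ENQTV
  updated: d(ENQTV,L)=76/5
iteration 5: select ENQTV,L (d=76/5); attach at lengths (37/20, 38/5); label the merged cluster ELNQTV
final tree: ((((E:1/2,T:1/2):3/4,N:5/4):9/2,(Q:9/2,V:9/2):5/4):37/20,L:38/5)
total length: 136/5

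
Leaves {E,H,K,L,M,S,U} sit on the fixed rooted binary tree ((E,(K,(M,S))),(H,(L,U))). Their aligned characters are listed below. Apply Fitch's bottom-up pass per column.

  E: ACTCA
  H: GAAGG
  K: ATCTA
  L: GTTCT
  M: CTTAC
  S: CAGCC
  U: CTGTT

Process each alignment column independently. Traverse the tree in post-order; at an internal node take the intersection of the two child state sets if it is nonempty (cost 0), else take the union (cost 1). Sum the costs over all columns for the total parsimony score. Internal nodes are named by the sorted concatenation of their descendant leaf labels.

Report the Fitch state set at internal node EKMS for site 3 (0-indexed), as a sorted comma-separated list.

site 0, node MS: M={C} ∩ S={C} → {C} (+0)
site 0, node KMS: K={A} ∪ MS={C} → {A,C} (+1)
site 0, node EKMS: E={A} ∩ KMS={A,C} → {A} (+0)
site 0, node LU: L={G} ∪ U={C} → {C,G} (+1)
site 0, node HLU: H={G} ∩ LU={C,G} → {G} (+0)
site 0, node EHKLMSU: EKMS={A} ∪ HLU={G} → {A,G} (+1)
site 1, node MS: M={T} ∪ S={A} → {A,T} (+1)
site 1, node KMS: K={T} ∩ MS={A,T} → {T} (+0)
site 1, node EKMS: E={C} ∪ KMS={T} → {C,T} (+1)
site 1, node LU: L={T} ∩ U={T} → {T} (+0)
site 1, node HLU: H={A} ∪ LU={T} → {A,T} (+1)
site 1, node EHKLMSU: EKMS={C,T} ∩ HLU={A,T} → {T} (+0)
site 2, node MS: M={T} ∪ S={G} → {G,T} (+1)
site 2, node KMS: K={C} ∪ MS={G,T} → {C,G,T} (+1)
site 2, node EKMS: E={T} ∩ KMS={C,G,T} → {T} (+0)
site 2, node LU: L={T} ∪ U={G} → {G,T} (+1)
site 2, node HLU: H={A} ∪ LU={G,T} → {A,G,T} (+1)
site 2, node EHKLMSU: EKMS={T} ∩ HLU={A,G,T} → {T} (+0)
site 3, node MS: M={A} ∪ S={C} → {A,C} (+1)
site 3, node KMS: K={T} ∪ MS={A,C} → {A,C,T} (+1)
site 3, node EKMS: E={C} ∩ KMS={A,C,T} → {C} (+0)
site 3, node LU: L={C} ∪ U={T} → {C,T} (+1)
site 3, node HLU: H={G} ∪ LU={C,T} → {C,G,T} (+1)
site 3, node EHKLMSU: EKMS={C} ∩ HLU={C,G,T} → {C} (+0)
site 4, node MS: M={C} ∩ S={C} → {C} (+0)
site 4, node KMS: K={A} ∪ MS={C} → {A,C} (+1)
site 4, node EKMS: E={A} ∩ KMS={A,C} → {A} (+0)
site 4, node LU: L={T} ∩ U={T} → {T} (+0)
site 4, node HLU: H={G} ∪ LU={T} → {G,T} (+1)
site 4, node EHKLMSU: EKMS={A} ∪ HLU={G,T} → {A,G,T} (+1)
per-site changes: [3, 3, 4, 4, 3]; total = 17

C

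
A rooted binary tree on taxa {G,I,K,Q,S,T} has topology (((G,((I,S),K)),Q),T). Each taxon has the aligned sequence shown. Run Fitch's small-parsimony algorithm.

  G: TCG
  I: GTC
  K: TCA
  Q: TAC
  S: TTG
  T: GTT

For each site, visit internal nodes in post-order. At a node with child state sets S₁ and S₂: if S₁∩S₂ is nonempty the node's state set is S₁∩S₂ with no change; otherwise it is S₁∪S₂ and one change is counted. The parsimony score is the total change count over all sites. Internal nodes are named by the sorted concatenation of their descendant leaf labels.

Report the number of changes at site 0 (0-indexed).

2

site 0, node IS: I={G} ∪ S={T} → {G,T} (+1)
site 0, node IKS: IS={G,T} ∩ K={T} → {T} (+0)
site 0, node GIKS: G={T} ∩ IKS={T} → {T} (+0)
site 0, node GIKQS: GIKS={T} ∩ Q={T} → {T} (+0)
site 0, node GIKQST: GIKQS={T} ∪ T={G} → {G,T} (+1)
site 1, node IS: I={T} ∩ S={T} → {T} (+0)
site 1, node IKS: IS={T} ∪ K={C} → {C,T} (+1)
site 1, node GIKS: G={C} ∩ IKS={C,T} → {C} (+0)
site 1, node GIKQS: GIKS={C} ∪ Q={A} → {A,C} (+1)
site 1, node GIKQST: GIKQS={A,C} ∪ T={T} → {A,C,T} (+1)
site 2, node IS: I={C} ∪ S={G} → {C,G} (+1)
site 2, node IKS: IS={C,G} ∪ K={A} → {A,C,G} (+1)
site 2, node GIKS: G={G} ∩ IKS={A,C,G} → {G} (+0)
site 2, node GIKQS: GIKS={G} ∪ Q={C} → {C,G} (+1)
site 2, node GIKQST: GIKQS={C,G} ∪ T={T} → {C,G,T} (+1)
per-site changes: [2, 3, 4]; total = 9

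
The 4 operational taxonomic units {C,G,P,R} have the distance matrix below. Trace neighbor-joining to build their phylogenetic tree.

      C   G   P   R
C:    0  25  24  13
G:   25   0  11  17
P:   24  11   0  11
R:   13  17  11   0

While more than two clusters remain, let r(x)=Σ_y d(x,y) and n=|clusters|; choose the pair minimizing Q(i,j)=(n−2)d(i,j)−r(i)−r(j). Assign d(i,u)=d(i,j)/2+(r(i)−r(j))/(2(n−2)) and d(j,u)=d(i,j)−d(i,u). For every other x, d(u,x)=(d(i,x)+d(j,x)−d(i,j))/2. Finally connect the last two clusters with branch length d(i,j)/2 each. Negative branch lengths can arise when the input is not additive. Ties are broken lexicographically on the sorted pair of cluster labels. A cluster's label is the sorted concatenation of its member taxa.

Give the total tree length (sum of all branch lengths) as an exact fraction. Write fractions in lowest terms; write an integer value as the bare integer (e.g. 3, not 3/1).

step 1: merge (C,R) at d=13, Q=-77; branch lengths C→47/4, R→5/4; new cluster CR
  updated: d(CR,G)=29/2, d(CR,P)=11
step 2: merge (CR,G) at d=29/2, Q=-73/2; branch lengths CR→29/4, G→29/4; new cluster CGR
  updated: d(CGR,P)=15/4
step 3: merge (CGR,P) at d=15/4; branch lengths CGR→15/8, P→15/8; new cluster CGPR
final tree: (((C:47/4,R:5/4):29/4,G:29/4):15/8,P:15/8)
total length: 125/4

125/4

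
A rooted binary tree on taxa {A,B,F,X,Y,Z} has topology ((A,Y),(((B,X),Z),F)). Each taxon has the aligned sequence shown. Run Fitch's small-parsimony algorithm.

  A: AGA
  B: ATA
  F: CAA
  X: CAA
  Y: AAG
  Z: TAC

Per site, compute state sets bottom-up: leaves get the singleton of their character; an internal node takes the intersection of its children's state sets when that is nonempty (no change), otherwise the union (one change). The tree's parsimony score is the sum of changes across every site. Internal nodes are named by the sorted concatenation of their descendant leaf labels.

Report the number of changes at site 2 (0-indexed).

[col 0] AY: children A:{A}, Y:{A} ∩→ {A}; cost 0
[col 0] BX: children B:{A}, X:{C} ∪→ {A,C}; cost 1
[col 0] BXZ: children BX:{A,C}, Z:{T} ∪→ {A,C,T}; cost 1
[col 0] BFXZ: children BXZ:{A,C,T}, F:{C} ∩→ {C}; cost 0
[col 0] ABFXYZ: children AY:{A}, BFXZ:{C} ∪→ {A,C}; cost 1
[col 1] AY: children A:{G}, Y:{A} ∪→ {A,G}; cost 1
[col 1] BX: children B:{T}, X:{A} ∪→ {A,T}; cost 1
[col 1] BXZ: children BX:{A,T}, Z:{A} ∩→ {A}; cost 0
[col 1] BFXZ: children BXZ:{A}, F:{A} ∩→ {A}; cost 0
[col 1] ABFXYZ: children AY:{A,G}, BFXZ:{A} ∩→ {A}; cost 0
[col 2] AY: children A:{A}, Y:{G} ∪→ {A,G}; cost 1
[col 2] BX: children B:{A}, X:{A} ∩→ {A}; cost 0
[col 2] BXZ: children BX:{A}, Z:{C} ∪→ {A,C}; cost 1
[col 2] BFXZ: children BXZ:{A,C}, F:{A} ∩→ {A}; cost 0
[col 2] ABFXYZ: children AY:{A,G}, BFXZ:{A} ∩→ {A}; cost 0
per-site changes: [3, 2, 2]; total = 7

2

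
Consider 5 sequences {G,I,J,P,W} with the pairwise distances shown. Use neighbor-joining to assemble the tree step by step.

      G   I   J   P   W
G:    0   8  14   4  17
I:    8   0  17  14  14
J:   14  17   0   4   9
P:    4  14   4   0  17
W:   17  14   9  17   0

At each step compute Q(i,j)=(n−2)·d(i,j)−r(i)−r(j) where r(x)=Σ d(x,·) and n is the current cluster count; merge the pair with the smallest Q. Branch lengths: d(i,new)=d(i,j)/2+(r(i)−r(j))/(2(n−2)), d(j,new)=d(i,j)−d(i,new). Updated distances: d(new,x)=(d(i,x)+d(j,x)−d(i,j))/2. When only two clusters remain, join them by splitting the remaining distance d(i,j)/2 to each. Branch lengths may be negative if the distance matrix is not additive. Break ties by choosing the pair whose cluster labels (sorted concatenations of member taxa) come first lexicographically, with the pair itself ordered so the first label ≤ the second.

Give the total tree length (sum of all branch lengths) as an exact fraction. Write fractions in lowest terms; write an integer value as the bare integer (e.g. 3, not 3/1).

26

1. join J+W (d=9, Q=-74) ⇒ JW; edges |J|=7/3, |W|=20/3
  updated: d(G,JW)=11, d(I,JW)=11, d(JW,P)=6
2. join G+I (d=8, Q=-40) ⇒ GI; edges |G|=3/2, |I|=13/2
  updated: d(GI,JW)=7, d(GI,P)=5
3. join GI+JW (d=7, Q=-18) ⇒ GIJW; edges |GI|=3, |JW|=4
  updated: d(GIJW,P)=2
4. join GIJW+P (d=2) ⇒ GIJPW; edges |GIJW|=1, |P|=1
final tree: (((G:3/2,I:13/2):3,(J:7/3,W:20/3):4):1,P:1)
total length: 26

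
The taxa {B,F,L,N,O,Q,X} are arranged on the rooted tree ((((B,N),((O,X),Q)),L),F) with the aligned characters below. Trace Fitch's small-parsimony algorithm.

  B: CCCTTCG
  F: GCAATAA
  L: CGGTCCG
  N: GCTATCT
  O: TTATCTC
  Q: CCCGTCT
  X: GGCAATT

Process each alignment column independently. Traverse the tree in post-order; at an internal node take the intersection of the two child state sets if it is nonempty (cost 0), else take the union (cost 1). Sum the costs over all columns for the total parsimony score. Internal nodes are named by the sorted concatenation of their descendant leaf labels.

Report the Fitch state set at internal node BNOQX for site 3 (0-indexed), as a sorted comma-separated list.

BN@0: {C} ∪ {G} = {C,G} (union, +1)
OX@0: {T} ∪ {G} = {G,T} (union, +1)
OQX@0: {G,T} ∪ {C} = {C,G,T} (union, +1)
BNOQX@0: {C,G} ∩ {C,G,T} = {C,G} (intersection, +0)
BLNOQX@0: {C,G} ∩ {C} = {C} (intersection, +0)
BFLNOQX@0: {C} ∪ {G} = {C,G} (union, +1)
BN@1: {C} ∩ {C} = {C} (intersection, +0)
OX@1: {T} ∪ {G} = {G,T} (union, +1)
OQX@1: {G,T} ∪ {C} = {C,G,T} (union, +1)
BNOQX@1: {C} ∩ {C,G,T} = {C} (intersection, +0)
BLNOQX@1: {C} ∪ {G} = {C,G} (union, +1)
BFLNOQX@1: {C,G} ∩ {C} = {C} (intersection, +0)
BN@2: {C} ∪ {T} = {C,T} (union, +1)
OX@2: {A} ∪ {C} = {A,C} (union, +1)
OQX@2: {A,C} ∩ {C} = {C} (intersection, +0)
BNOQX@2: {C,T} ∩ {C} = {C} (intersection, +0)
BLNOQX@2: {C} ∪ {G} = {C,G} (union, +1)
BFLNOQX@2: {C,G} ∪ {A} = {A,C,G} (union, +1)
BN@3: {T} ∪ {A} = {A,T} (union, +1)
OX@3: {T} ∪ {A} = {A,T} (union, +1)
OQX@3: {A,T} ∪ {G} = {A,G,T} (union, +1)
BNOQX@3: {A,T} ∩ {A,G,T} = {A,T} (intersection, +0)
BLNOQX@3: {A,T} ∩ {T} = {T} (intersection, +0)
BFLNOQX@3: {T} ∪ {A} = {A,T} (union, +1)
BN@4: {T} ∩ {T} = {T} (intersection, +0)
OX@4: {C} ∪ {A} = {A,C} (union, +1)
OQX@4: {A,C} ∪ {T} = {A,C,T} (union, +1)
BNOQX@4: {T} ∩ {A,C,T} = {T} (intersection, +0)
BLNOQX@4: {T} ∪ {C} = {C,T} (union, +1)
BFLNOQX@4: {C,T} ∩ {T} = {T} (intersection, +0)
BN@5: {C} ∩ {C} = {C} (intersection, +0)
OX@5: {T} ∩ {T} = {T} (intersection, +0)
OQX@5: {T} ∪ {C} = {C,T} (union, +1)
BNOQX@5: {C} ∩ {C,T} = {C} (intersection, +0)
BLNOQX@5: {C} ∩ {C} = {C} (intersection, +0)
BFLNOQX@5: {C} ∪ {A} = {A,C} (union, +1)
BN@6: {G} ∪ {T} = {G,T} (union, +1)
OX@6: {C} ∪ {T} = {C,T} (union, +1)
OQX@6: {C,T} ∩ {T} = {T} (intersection, +0)
BNOQX@6: {G,T} ∩ {T} = {T} (intersection, +0)
BLNOQX@6: {T} ∪ {G} = {G,T} (union, +1)
BFLNOQX@6: {G,T} ∪ {A} = {A,G,T} (union, +1)
per-site changes: [4, 3, 4, 4, 3, 2, 4]; total = 24

A,T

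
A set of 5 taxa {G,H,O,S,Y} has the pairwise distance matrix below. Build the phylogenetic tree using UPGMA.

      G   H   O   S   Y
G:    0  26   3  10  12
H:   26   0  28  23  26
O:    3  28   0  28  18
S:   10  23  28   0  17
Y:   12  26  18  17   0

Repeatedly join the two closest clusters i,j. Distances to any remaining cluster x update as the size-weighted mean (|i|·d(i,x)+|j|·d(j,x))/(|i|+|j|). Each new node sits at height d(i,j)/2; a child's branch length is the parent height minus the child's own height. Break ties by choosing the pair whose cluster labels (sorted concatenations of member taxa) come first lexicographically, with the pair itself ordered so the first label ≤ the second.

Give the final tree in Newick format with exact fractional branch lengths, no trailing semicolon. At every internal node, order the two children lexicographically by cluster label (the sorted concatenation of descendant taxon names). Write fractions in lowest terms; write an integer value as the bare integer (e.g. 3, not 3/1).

((((G:3/2,O:3/2):6,Y:15/2):5/3,S:55/6):89/24,H:103/8)

iteration 1: select G,O (d=3); attach at lengths (3/2, 3/2); label the merged cluster GO
  updated: d(GO,H)=27, d(GO,S)=19, d(GO,Y)=15
iteration 2: select GO,Y (d=15); attach at lengths (6, 15/2); label the merged cluster GOY
  updated: d(GOY,H)=80/3, d(GOY,S)=55/3
iteration 3: select GOY,S (d=55/3); attach at lengths (5/3, 55/6); label the merged cluster GOSY
  updated: d(GOSY,H)=103/4
iteration 4: select GOSY,H (d=103/4); attach at lengths (89/24, 103/8); label the merged cluster GHOSY
final tree: ((((G:3/2,O:3/2):6,Y:15/2):5/3,S:55/6):89/24,H:103/8)
total length: 527/12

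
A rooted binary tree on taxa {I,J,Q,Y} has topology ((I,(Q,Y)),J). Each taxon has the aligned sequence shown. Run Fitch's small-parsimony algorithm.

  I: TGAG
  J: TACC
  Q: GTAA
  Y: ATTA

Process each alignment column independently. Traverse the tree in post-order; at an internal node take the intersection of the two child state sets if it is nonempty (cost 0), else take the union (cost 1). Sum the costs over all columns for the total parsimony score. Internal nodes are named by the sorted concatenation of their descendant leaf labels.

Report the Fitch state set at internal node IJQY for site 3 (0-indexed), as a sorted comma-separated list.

A,C,G

site 0, node QY: Q={G} ∪ Y={A} → {A,G} (+1)
site 0, node IQY: I={T} ∪ QY={A,G} → {A,G,T} (+1)
site 0, node IJQY: IQY={A,G,T} ∩ J={T} → {T} (+0)
site 1, node QY: Q={T} ∩ Y={T} → {T} (+0)
site 1, node IQY: I={G} ∪ QY={T} → {G,T} (+1)
site 1, node IJQY: IQY={G,T} ∪ J={A} → {A,G,T} (+1)
site 2, node QY: Q={A} ∪ Y={T} → {A,T} (+1)
site 2, node IQY: I={A} ∩ QY={A,T} → {A} (+0)
site 2, node IJQY: IQY={A} ∪ J={C} → {A,C} (+1)
site 3, node QY: Q={A} ∩ Y={A} → {A} (+0)
site 3, node IQY: I={G} ∪ QY={A} → {A,G} (+1)
site 3, node IJQY: IQY={A,G} ∪ J={C} → {A,C,G} (+1)
per-site changes: [2, 2, 2, 2]; total = 8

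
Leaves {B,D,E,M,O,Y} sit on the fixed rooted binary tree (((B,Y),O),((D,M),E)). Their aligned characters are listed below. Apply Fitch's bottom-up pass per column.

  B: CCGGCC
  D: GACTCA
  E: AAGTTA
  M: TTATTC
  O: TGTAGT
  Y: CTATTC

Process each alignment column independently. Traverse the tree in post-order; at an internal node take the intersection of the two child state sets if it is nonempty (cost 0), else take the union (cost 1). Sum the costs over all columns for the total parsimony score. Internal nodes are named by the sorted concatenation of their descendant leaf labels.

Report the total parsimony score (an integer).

site 0, node BY: B={C} ∩ Y={C} → {C} (+0)
site 0, node BOY: BY={C} ∪ O={T} → {C,T} (+1)
site 0, node DM: D={G} ∪ M={T} → {G,T} (+1)
site 0, node DEM: DM={G,T} ∪ E={A} → {A,G,T} (+1)
site 0, node BDEMOY: BOY={C,T} ∩ DEM={A,G,T} → {T} (+0)
site 1, node BY: B={C} ∪ Y={T} → {C,T} (+1)
site 1, node BOY: BY={C,T} ∪ O={G} → {C,G,T} (+1)
site 1, node DM: D={A} ∪ M={T} → {A,T} (+1)
site 1, node DEM: DM={A,T} ∩ E={A} → {A} (+0)
site 1, node BDEMOY: BOY={C,G,T} ∪ DEM={A} → {A,C,G,T} (+1)
site 2, node BY: B={G} ∪ Y={A} → {A,G} (+1)
site 2, node BOY: BY={A,G} ∪ O={T} → {A,G,T} (+1)
site 2, node DM: D={C} ∪ M={A} → {A,C} (+1)
site 2, node DEM: DM={A,C} ∪ E={G} → {A,C,G} (+1)
site 2, node BDEMOY: BOY={A,G,T} ∩ DEM={A,C,G} → {A,G} (+0)
site 3, node BY: B={G} ∪ Y={T} → {G,T} (+1)
site 3, node BOY: BY={G,T} ∪ O={A} → {A,G,T} (+1)
site 3, node DM: D={T} ∩ M={T} → {T} (+0)
site 3, node DEM: DM={T} ∩ E={T} → {T} (+0)
site 3, node BDEMOY: BOY={A,G,T} ∩ DEM={T} → {T} (+0)
site 4, node BY: B={C} ∪ Y={T} → {C,T} (+1)
site 4, node BOY: BY={C,T} ∪ O={G} → {C,G,T} (+1)
site 4, node DM: D={C} ∪ M={T} → {C,T} (+1)
site 4, node DEM: DM={C,T} ∩ E={T} → {T} (+0)
site 4, node BDEMOY: BOY={C,G,T} ∩ DEM={T} → {T} (+0)
site 5, node BY: B={C} ∩ Y={C} → {C} (+0)
site 5, node BOY: BY={C} ∪ O={T} → {C,T} (+1)
site 5, node DM: D={A} ∪ M={C} → {A,C} (+1)
site 5, node DEM: DM={A,C} ∩ E={A} → {A} (+0)
site 5, node BDEMOY: BOY={C,T} ∪ DEM={A} → {A,C,T} (+1)
per-site changes: [3, 4, 4, 2, 3, 3]; total = 19

19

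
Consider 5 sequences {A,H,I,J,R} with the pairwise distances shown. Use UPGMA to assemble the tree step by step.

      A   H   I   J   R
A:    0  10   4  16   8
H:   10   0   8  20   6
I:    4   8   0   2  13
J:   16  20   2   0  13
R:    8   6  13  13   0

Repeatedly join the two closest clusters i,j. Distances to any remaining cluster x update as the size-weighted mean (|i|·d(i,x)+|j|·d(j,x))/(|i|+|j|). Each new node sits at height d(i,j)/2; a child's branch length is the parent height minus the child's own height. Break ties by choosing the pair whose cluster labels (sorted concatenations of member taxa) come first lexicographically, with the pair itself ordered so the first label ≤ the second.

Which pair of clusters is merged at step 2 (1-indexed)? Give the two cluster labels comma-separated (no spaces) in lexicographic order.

1. join I+J (d=2) ⇒ IJ; edges |I|=1, |J|=1
  updated: d(A,IJ)=10, d(H,IJ)=14, d(IJ,R)=13
2. join H+R (d=6) ⇒ HR; edges |H|=3, |R|=3
  updated: d(A,HR)=9, d(HR,IJ)=27/2
3. join A+HR (d=9) ⇒ AHR; edges |A|=9/2, |HR|=3/2
  updated: d(AHR,IJ)=37/3
4. join AHR+IJ (d=37/3) ⇒ AHIJR; edges |AHR|=5/3, |IJ|=31/6
final tree: ((A:9/2,(H:3,R:3):3/2):5/3,(I:1,J:1):31/6)
total length: 125/6

H,R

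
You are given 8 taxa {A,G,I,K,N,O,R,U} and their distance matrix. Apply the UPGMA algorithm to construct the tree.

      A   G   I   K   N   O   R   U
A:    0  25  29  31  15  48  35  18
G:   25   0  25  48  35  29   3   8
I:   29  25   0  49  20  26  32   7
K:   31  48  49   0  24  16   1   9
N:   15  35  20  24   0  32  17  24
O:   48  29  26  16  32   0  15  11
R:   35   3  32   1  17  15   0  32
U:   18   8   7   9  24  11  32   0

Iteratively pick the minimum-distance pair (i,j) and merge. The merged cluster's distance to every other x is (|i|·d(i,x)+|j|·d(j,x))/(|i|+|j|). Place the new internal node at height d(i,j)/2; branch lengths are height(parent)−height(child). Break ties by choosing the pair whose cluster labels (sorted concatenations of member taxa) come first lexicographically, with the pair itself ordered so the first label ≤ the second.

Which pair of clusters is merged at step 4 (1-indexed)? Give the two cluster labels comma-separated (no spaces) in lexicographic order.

KR,O

iteration 1: select K,R (d=1); attach at lengths (1/2, 1/2); label the merged cluster KR
  updated: d(A,KR)=33, d(G,KR)=51/2, d(I,KR)=81/2, d(KR,N)=41/2, d(KR,O)=31/2, d(KR,U)=41/2
iteration 2: select I,U (d=7); attach at lengths (7/2, 7/2); label the merged cluster IU
  updated: d(A,IU)=47/2, d(G,IU)=33/2, d(IU,KR)=61/2, d(IU,N)=22, d(IU,O)=37/2
iteration 3: select A,N (d=15); attach at lengths (15/2, 15/2); label the merged cluster AN
  updated: d(AN,G)=30, d(AN,IU)=91/4, d(AN,KR)=107/4, d(AN,O)=40
iteration 4: select KR,O (d=31/2); attach at lengths (29/4, 31/4); label the merged cluster KOR
  updated: d(AN,KOR)=187/6, d(G,KOR)=80/3, d(IU,KOR)=53/2
iteration 5: select G,IU (d=33/2); attach at lengths (33/4, 19/4); label the merged cluster GIU
  updated: d(AN,GIU)=151/6, d(GIU,KOR)=239/9
iteration 6: select AN,GIU (d=151/6); attach at lengths (61/12, 13/3); label the merged cluster AGINU
  updated: d(AGINU,KOR)=142/5
iteration 7: select AGINU,KOR (d=142/5); attach at lengths (97/60, 129/20); label the merged cluster AGIKNORU
final tree: (((A:15/2,N:15/2):61/12,(G:33/4,(I:7/2,U:7/2):19/4):13/3):97/60,((K:1/2,R:1/2):29/4,O:31/4):129/20)
total length: 4109/60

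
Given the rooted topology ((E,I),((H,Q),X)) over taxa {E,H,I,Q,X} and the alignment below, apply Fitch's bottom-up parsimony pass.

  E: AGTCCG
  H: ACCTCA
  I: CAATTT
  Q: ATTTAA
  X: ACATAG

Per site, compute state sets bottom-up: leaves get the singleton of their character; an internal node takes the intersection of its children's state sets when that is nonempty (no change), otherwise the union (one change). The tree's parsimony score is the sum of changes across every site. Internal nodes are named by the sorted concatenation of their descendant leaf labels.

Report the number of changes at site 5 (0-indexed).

2

EI@0: {A} ∪ {C} = {A,C} (union, +1)
HQ@0: {A} ∩ {A} = {A} (intersection, +0)
HQX@0: {A} ∩ {A} = {A} (intersection, +0)
EHIQX@0: {A,C} ∩ {A} = {A} (intersection, +0)
EI@1: {G} ∪ {A} = {A,G} (union, +1)
HQ@1: {C} ∪ {T} = {C,T} (union, +1)
HQX@1: {C,T} ∩ {C} = {C} (intersection, +0)
EHIQX@1: {A,G} ∪ {C} = {A,C,G} (union, +1)
EI@2: {T} ∪ {A} = {A,T} (union, +1)
HQ@2: {C} ∪ {T} = {C,T} (union, +1)
HQX@2: {C,T} ∪ {A} = {A,C,T} (union, +1)
EHIQX@2: {A,T} ∩ {A,C,T} = {A,T} (intersection, +0)
EI@3: {C} ∪ {T} = {C,T} (union, +1)
HQ@3: {T} ∩ {T} = {T} (intersection, +0)
HQX@3: {T} ∩ {T} = {T} (intersection, +0)
EHIQX@3: {C,T} ∩ {T} = {T} (intersection, +0)
EI@4: {C} ∪ {T} = {C,T} (union, +1)
HQ@4: {C} ∪ {A} = {A,C} (union, +1)
HQX@4: {A,C} ∩ {A} = {A} (intersection, +0)
EHIQX@4: {C,T} ∪ {A} = {A,C,T} (union, +1)
EI@5: {G} ∪ {T} = {G,T} (union, +1)
HQ@5: {A} ∩ {A} = {A} (intersection, +0)
HQX@5: {A} ∪ {G} = {A,G} (union, +1)
EHIQX@5: {G,T} ∩ {A,G} = {G} (intersection, +0)
per-site changes: [1, 3, 3, 1, 3, 2]; total = 13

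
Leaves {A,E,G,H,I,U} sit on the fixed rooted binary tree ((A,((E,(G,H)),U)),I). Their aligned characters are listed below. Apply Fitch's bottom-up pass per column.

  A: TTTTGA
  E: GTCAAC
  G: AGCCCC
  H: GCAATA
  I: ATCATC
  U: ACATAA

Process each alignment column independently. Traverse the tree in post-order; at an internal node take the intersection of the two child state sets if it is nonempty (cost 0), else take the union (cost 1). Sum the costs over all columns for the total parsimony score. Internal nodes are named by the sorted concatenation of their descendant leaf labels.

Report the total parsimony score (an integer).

19

site 0, node GH: G={A} ∪ H={G} → {A,G} (+1)
site 0, node EGH: E={G} ∩ GH={A,G} → {G} (+0)
site 0, node EGHU: EGH={G} ∪ U={A} → {A,G} (+1)
site 0, node AEGHU: A={T} ∪ EGHU={A,G} → {A,G,T} (+1)
site 0, node AEGHIU: AEGHU={A,G,T} ∩ I={A} → {A} (+0)
site 1, node GH: G={G} ∪ H={C} → {C,G} (+1)
site 1, node EGH: E={T} ∪ GH={C,G} → {C,G,T} (+1)
site 1, node EGHU: EGH={C,G,T} ∩ U={C} → {C} (+0)
site 1, node AEGHU: A={T} ∪ EGHU={C} → {C,T} (+1)
site 1, node AEGHIU: AEGHU={C,T} ∩ I={T} → {T} (+0)
site 2, node GH: G={C} ∪ H={A} → {A,C} (+1)
site 2, node EGH: E={C} ∩ GH={A,C} → {C} (+0)
site 2, node EGHU: EGH={C} ∪ U={A} → {A,C} (+1)
site 2, node AEGHU: A={T} ∪ EGHU={A,C} → {A,C,T} (+1)
site 2, node AEGHIU: AEGHU={A,C,T} ∩ I={C} → {C} (+0)
site 3, node GH: G={C} ∪ H={A} → {A,C} (+1)
site 3, node EGH: E={A} ∩ GH={A,C} → {A} (+0)
site 3, node EGHU: EGH={A} ∪ U={T} → {A,T} (+1)
site 3, node AEGHU: A={T} ∩ EGHU={A,T} → {T} (+0)
site 3, node AEGHIU: AEGHU={T} ∪ I={A} → {A,T} (+1)
site 4, node GH: G={C} ∪ H={T} → {C,T} (+1)
site 4, node EGH: E={A} ∪ GH={C,T} → {A,C,T} (+1)
site 4, node EGHU: EGH={A,C,T} ∩ U={A} → {A} (+0)
site 4, node AEGHU: A={G} ∪ EGHU={A} → {A,G} (+1)
site 4, node AEGHIU: AEGHU={A,G} ∪ I={T} → {A,G,T} (+1)
site 5, node GH: G={C} ∪ H={A} → {A,C} (+1)
site 5, node EGH: E={C} ∩ GH={A,C} → {C} (+0)
site 5, node EGHU: EGH={C} ∪ U={A} → {A,C} (+1)
site 5, node AEGHU: A={A} ∩ EGHU={A,C} → {A} (+0)
site 5, node AEGHIU: AEGHU={A} ∪ I={C} → {A,C} (+1)
per-site changes: [3, 3, 3, 3, 4, 3]; total = 19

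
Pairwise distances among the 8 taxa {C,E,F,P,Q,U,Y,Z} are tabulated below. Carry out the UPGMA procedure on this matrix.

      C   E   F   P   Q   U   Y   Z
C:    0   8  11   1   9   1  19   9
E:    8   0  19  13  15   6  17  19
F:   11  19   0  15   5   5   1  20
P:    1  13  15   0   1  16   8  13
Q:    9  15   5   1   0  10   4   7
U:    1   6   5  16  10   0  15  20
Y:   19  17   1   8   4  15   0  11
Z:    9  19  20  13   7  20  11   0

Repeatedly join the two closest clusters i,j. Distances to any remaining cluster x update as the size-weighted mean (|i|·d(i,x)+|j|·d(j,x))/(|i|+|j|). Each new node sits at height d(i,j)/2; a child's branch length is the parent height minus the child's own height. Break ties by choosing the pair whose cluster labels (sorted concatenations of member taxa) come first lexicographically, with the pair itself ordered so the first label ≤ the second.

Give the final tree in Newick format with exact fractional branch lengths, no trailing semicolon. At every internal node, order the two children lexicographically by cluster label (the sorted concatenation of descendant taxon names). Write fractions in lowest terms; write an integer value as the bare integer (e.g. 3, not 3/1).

((((C:1/2,P:1/2):17/4,(E:3,U:3):7/4):5/4,((F:1/2,Y:1/2):7/4,Q:9/4):15/4):15/14,Z:99/14)

1. join C+P (d=1) ⇒ CP; edges |C|=1/2, |P|=1/2
  updated: d(CP,E)=21/2, d(CP,F)=13, d(CP,Q)=5, d(CP,U)=17/2, d(CP,Y)=27/2, d(CP,Z)=11
2. join F+Y (d=1) ⇒ FY; edges |F|=1/2, |Y|=1/2
  updated: d(CP,FY)=53/4, d(E,FY)=18, d(FY,Q)=9/2, d(FY,U)=10, d(FY,Z)=31/2
3. join FY+Q (d=9/2) ⇒ FQY; edges |FY|=7/4, |Q|=9/4
  updated: d(CP,FQY)=21/2, d(E,FQY)=17, d(FQY,U)=10, d(FQY,Z)=38/3
4. join E+U (d=6) ⇒ EU; edges |E|=3, |U|=3
  updated: d(CP,EU)=19/2, d(EU,FQY)=27/2, d(EU,Z)=39/2
5. join CP+EU (d=19/2) ⇒ CEPU; edges |CP|=17/4, |EU|=7/4
  updated: d(CEPU,FQY)=12, d(CEPU,Z)=61/4
6. join CEPU+FQY (d=12) ⇒ CEFPQUY; edges |CEPU|=5/4, |FQY|=15/4
  updated: d(CEFPQUY,Z)=99/7
7. join CEFPQUY+Z (d=99/7) ⇒ CEFPQUYZ; edges |CEFPQUY|=15/14, |Z|=99/14
final tree: ((((C:1/2,P:1/2):17/4,(E:3,U:3):7/4):5/4,((F:1/2,Y:1/2):7/4,Q:9/4):15/4):15/14,Z:99/14)
total length: 218/7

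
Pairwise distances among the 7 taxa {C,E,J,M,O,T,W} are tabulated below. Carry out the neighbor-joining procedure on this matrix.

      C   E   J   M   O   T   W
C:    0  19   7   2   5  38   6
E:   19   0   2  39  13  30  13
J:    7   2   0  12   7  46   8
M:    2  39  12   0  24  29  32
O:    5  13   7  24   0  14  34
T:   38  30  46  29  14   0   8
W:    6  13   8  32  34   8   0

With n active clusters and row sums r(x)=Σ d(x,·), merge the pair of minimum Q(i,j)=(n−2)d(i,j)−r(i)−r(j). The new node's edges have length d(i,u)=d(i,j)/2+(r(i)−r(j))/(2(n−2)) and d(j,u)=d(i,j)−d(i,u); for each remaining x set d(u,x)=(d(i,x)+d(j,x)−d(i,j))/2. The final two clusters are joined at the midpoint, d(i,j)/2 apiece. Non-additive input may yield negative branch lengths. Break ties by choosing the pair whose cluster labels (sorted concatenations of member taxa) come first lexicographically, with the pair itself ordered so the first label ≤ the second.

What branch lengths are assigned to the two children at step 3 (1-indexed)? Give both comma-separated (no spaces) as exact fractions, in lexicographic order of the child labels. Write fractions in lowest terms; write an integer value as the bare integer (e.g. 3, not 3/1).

step 1: merge (T,W) at d=8, Q=-226; branch lengths T→52/5, W→-12/5; new cluster TW
  updated: d(C,TW)=18, d(E,TW)=35/2, d(J,TW)=23, d(M,TW)=53/2, d(O,TW)=20
step 2: merge (C,M) at d=2, Q=-293/2; branch lengths C→-89/16, M→121/16; new cluster CM
  updated: d(CM,E)=28, d(CM,J)=17/2, d(CM,O)=27/2, d(CM,TW)=85/4
step 3: merge (E,J) at d=2, Q=-95; branch lengths E→13/3, J→-7/3; new cluster EJ
  updated: d(CM,EJ)=69/4, d(EJ,O)=9, d(EJ,TW)=77/4
step 4: merge (CM,TW) at d=85/4, Q=-70; branch lengths CM→17/2, TW→51/4; new cluster CMTW
  updated: d(CMTW,EJ)=61/8, d(CMTW,O)=49/8
step 5: merge (CMTW,EJ) at d=61/8, Q=-91/4; branch lengths CMTW→19/8, EJ→21/4; new cluster CEJMTW
  updated: d(CEJMTW,O)=15/4
step 6: merge (CEJMTW,O) at d=15/4; branch lengths CEJMTW→15/8, O→15/8; new cluster CEJMOTW
final tree: ((((C:-89/16,M:121/16):17/2,(T:52/5,W:-12/5):51/4):19/8,(E:13/3,J:-7/3):21/4):15/8,O:15/8)
total length: 357/8

13/3,-7/3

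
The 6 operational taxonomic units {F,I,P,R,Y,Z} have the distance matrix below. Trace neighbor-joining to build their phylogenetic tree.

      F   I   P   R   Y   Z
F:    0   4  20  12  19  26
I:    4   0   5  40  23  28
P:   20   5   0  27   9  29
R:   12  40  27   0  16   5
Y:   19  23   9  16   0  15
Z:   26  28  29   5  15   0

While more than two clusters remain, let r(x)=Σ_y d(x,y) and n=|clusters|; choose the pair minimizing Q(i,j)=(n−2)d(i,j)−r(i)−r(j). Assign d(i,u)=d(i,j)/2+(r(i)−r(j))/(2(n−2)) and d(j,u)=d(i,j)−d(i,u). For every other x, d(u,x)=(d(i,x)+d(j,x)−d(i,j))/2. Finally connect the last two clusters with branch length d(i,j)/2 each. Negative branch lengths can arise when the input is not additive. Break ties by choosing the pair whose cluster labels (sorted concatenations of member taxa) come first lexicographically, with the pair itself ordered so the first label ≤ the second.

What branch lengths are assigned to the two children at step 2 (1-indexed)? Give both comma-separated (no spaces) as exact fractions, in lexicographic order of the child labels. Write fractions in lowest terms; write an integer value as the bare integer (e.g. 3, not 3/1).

iteration 1: select R,Z (d=5, Q=-183); attach at lengths (17/8, 23/8); label the merged cluster RZ
  updated: d(F,RZ)=33/2, d(I,RZ)=63/2, d(P,RZ)=51/2, d(RZ,Y)=13
iteration 2: select RZ,Y (d=13, Q=-223/2); attach at lengths (41/4, 11/4); label the merged cluster RYZ
  updated: d(F,RYZ)=45/4, d(I,RYZ)=83/4, d(P,RYZ)=43/4
iteration 3: select F,I (d=4, Q=-57); attach at lengths (27/8, 5/8); label the merged cluster FI
  updated: d(FI,P)=21/2, d(FI,RYZ)=14
iteration 4: select FI,P (d=21/2, Q=-141/4); attach at lengths (55/8, 29/8); label the merged cluster FIP
  updated: d(FIP,RYZ)=57/8
iteration 5: select FIP,RYZ (d=57/8); attach at lengths (57/16, 57/16); label the merged cluster FIPRYZ
final tree: (((F:27/8,I:5/8):55/8,P:29/8):57/16,((R:17/8,Z:23/8):41/4,Y:11/4):57/16)
total length: 317/8

41/4,11/4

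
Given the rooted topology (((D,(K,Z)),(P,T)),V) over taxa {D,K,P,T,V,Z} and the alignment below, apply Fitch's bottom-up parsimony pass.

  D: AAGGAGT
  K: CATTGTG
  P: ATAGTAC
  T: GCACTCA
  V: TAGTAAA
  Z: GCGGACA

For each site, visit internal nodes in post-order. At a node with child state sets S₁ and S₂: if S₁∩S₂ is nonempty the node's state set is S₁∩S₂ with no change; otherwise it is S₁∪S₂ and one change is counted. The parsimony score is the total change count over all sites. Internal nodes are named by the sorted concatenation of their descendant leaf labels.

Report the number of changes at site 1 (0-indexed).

3

site 0, node KZ: K={C} ∪ Z={G} → {C,G} (+1)
site 0, node DKZ: D={A} ∪ KZ={C,G} → {A,C,G} (+1)
site 0, node PT: P={A} ∪ T={G} → {A,G} (+1)
site 0, node DKPTZ: DKZ={A,C,G} ∩ PT={A,G} → {A,G} (+0)
site 0, node DKPTVZ: DKPTZ={A,G} ∪ V={T} → {A,G,T} (+1)
site 1, node KZ: K={A} ∪ Z={C} → {A,C} (+1)
site 1, node DKZ: D={A} ∩ KZ={A,C} → {A} (+0)
site 1, node PT: P={T} ∪ T={C} → {C,T} (+1)
site 1, node DKPTZ: DKZ={A} ∪ PT={C,T} → {A,C,T} (+1)
site 1, node DKPTVZ: DKPTZ={A,C,T} ∩ V={A} → {A} (+0)
site 2, node KZ: K={T} ∪ Z={G} → {G,T} (+1)
site 2, node DKZ: D={G} ∩ KZ={G,T} → {G} (+0)
site 2, node PT: P={A} ∩ T={A} → {A} (+0)
site 2, node DKPTZ: DKZ={G} ∪ PT={A} → {A,G} (+1)
site 2, node DKPTVZ: DKPTZ={A,G} ∩ V={G} → {G} (+0)
site 3, node KZ: K={T} ∪ Z={G} → {G,T} (+1)
site 3, node DKZ: D={G} ∩ KZ={G,T} → {G} (+0)
site 3, node PT: P={G} ∪ T={C} → {C,G} (+1)
site 3, node DKPTZ: DKZ={G} ∩ PT={C,G} → {G} (+0)
site 3, node DKPTVZ: DKPTZ={G} ∪ V={T} → {G,T} (+1)
site 4, node KZ: K={G} ∪ Z={A} → {A,G} (+1)
site 4, node DKZ: D={A} ∩ KZ={A,G} → {A} (+0)
site 4, node PT: P={T} ∩ T={T} → {T} (+0)
site 4, node DKPTZ: DKZ={A} ∪ PT={T} → {A,T} (+1)
site 4, node DKPTVZ: DKPTZ={A,T} ∩ V={A} → {A} (+0)
site 5, node KZ: K={T} ∪ Z={C} → {C,T} (+1)
site 5, node DKZ: D={G} ∪ KZ={C,T} → {C,G,T} (+1)
site 5, node PT: P={A} ∪ T={C} → {A,C} (+1)
site 5, node DKPTZ: DKZ={C,G,T} ∩ PT={A,C} → {C} (+0)
site 5, node DKPTVZ: DKPTZ={C} ∪ V={A} → {A,C} (+1)
site 6, node KZ: K={G} ∪ Z={A} → {A,G} (+1)
site 6, node DKZ: D={T} ∪ KZ={A,G} → {A,G,T} (+1)
site 6, node PT: P={C} ∪ T={A} → {A,C} (+1)
site 6, node DKPTZ: DKZ={A,G,T} ∩ PT={A,C} → {A} (+0)
site 6, node DKPTVZ: DKPTZ={A} ∩ V={A} → {A} (+0)
per-site changes: [4, 3, 2, 3, 2, 4, 3]; total = 21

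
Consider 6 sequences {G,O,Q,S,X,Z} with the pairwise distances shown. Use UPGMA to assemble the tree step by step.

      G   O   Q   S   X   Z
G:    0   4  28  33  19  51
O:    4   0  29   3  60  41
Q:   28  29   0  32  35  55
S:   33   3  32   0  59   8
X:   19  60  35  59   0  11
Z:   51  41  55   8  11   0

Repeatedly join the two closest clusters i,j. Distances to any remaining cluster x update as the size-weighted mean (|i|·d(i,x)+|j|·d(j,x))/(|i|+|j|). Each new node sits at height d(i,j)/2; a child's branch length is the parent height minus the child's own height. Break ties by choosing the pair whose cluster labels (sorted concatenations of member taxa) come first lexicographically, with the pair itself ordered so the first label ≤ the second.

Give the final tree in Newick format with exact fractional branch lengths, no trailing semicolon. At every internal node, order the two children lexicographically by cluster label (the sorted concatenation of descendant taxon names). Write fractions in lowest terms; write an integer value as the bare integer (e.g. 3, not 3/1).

iteration 1: select O,S (d=3); attach at lengths (3/2, 3/2); label the merged cluster OS
  updated: d(G,OS)=37/2, d(OS,Q)=61/2, d(OS,X)=119/2, d(OS,Z)=49/2
iteration 2: select X,Z (d=11); attach at lengths (11/2, 11/2); label the merged cluster XZ
  updated: d(G,XZ)=35, d(OS,XZ)=42, d(Q,XZ)=45
iteration 3: select G,OS (d=37/2); attach at lengths (37/4, 31/4); label the merged cluster GOS
  updated: d(GOS,Q)=89/3, d(GOS,XZ)=119/3
iteration 4: select GOS,Q (d=89/3); attach at lengths (67/12, 89/6); label the merged cluster GOQS
  updated: d(GOQS,XZ)=41
iteration 5: select GOQS,XZ (d=41); attach at lengths (17/3, 15); label the merged cluster GOQSXZ
final tree: (((G:37/4,(O:3/2,S:3/2):31/4):67/12,Q:89/6):17/3,(X:11/2,Z:11/2):15)
total length: 865/12

(((G:37/4,(O:3/2,S:3/2):31/4):67/12,Q:89/6):17/3,(X:11/2,Z:11/2):15)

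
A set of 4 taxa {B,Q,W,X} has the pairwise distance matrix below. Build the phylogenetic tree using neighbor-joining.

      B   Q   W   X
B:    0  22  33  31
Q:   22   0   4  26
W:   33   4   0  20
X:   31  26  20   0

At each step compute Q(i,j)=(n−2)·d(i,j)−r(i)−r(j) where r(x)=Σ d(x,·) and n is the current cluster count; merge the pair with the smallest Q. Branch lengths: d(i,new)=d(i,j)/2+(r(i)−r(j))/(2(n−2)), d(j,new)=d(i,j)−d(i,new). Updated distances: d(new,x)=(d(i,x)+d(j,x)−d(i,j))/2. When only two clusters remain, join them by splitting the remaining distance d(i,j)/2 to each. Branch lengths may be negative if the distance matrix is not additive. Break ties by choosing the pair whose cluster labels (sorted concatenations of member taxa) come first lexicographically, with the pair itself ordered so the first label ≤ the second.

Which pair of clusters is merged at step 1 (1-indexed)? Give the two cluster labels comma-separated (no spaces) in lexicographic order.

1. join B+X (d=31, Q=-101) ⇒ BX; edges |B|=71/4, |X|=53/4
  updated: d(BX,Q)=17/2, d(BX,W)=11
2. join BX+Q (d=17/2, Q=-47/2) ⇒ BQX; edges |BX|=31/4, |Q|=3/4
  updated: d(BQX,W)=13/4
3. join BQX+W (d=13/4) ⇒ BQWX; edges |BQX|=13/8, |W|=13/8
final tree: (((B:71/4,X:53/4):31/4,Q:3/4):13/8,W:13/8)
total length: 171/4

B,X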